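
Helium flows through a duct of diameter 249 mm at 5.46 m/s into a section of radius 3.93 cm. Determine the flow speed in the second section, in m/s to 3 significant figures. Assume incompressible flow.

Continuity gives A₁v₁ = A₂v₂, so v₂ = (487 cm²)/(48.5 cm²) × 5.46 m/s = 54.8 m/s.

v₂ ≈ 54.8 m/s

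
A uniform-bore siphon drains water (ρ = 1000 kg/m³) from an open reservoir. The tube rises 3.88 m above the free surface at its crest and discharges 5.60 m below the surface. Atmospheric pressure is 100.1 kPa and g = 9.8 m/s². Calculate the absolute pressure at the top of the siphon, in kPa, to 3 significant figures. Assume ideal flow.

The outlet speed comes from Torricelli: v = √(2g·5.60) = 10.5 m/s.
The bore is uniform, so the speed at the crest is the same v. Bernoulli surface→crest: P_atm = P_top + ½ρv² + ρg·h_top.
P_top = 100100 − ½·1000·10.5² − 1000·9.8·3.88 = 7200 Pa.

P_top ≈ 7.20 kPa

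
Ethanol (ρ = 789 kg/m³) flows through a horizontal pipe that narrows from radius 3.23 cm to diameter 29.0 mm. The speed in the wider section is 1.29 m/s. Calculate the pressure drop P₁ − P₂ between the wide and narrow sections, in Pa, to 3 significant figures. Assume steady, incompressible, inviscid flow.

ΔP ≈ 15500 Pa

Continuity gives A₁v₁ = A₂v₂, so v₂ = (32.8 cm²)/(6.61 cm²) × 1.29 m/s = 6.40 m/s.
Along the horizontal streamline, P + ½ρv² is constant.
P₁ − P₂ = ½·789·(6.40² − 1.29²) = ½·789·39.3 = 15500 Pa.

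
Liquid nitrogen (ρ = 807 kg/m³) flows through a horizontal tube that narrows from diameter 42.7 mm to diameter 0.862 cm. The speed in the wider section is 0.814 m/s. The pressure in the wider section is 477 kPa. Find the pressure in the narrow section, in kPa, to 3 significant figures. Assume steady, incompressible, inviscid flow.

P₂ ≈ 316 kPa

The volume flow rate is constant, so v₂ = (A₁/A₂)v₁ = (14.3/0.584)·0.814 = 20.0 m/s.
The pipe is horizontal, so Bernoulli reduces to P₁ + ½ρv₁² = P₂ + ½ρv₂².
P₂ = P₁ − ½ρ(v₂² − v₁²) = 477000 − ½·807·(20.0² − 0.814²) = 477000 − 161000 = 316000 Pa.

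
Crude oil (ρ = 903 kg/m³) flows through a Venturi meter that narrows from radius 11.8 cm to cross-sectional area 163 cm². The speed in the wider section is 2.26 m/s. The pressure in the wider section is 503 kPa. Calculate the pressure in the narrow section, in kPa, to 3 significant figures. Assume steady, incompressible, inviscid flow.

By continuity, v₂ = v₁·A₁/A₂ = 2.26·(437/163) = 6.07 m/s.
Along the horizontal streamline, P + ½ρv² is constant.
P₂ = P₁ − ½ρ(v₂² − v₁²) = 503000 − ½·903·(6.07² − 2.26²) = 503000 − 14300 = 489000 Pa.

489 kPa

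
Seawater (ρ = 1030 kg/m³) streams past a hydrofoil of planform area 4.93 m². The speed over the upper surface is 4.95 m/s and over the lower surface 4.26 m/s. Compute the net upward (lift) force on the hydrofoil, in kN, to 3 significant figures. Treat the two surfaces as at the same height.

F ≈ 16.1 kN

From P + ½ρv² = const at equal height, P_low − P_up = ½ρ(v_up² − v_low²).
ΔP = ½·1030·(4.95² − 4.26²) = 3270 Pa.
Lift = ΔP · A = 3270 × 4.93 = 16100 N.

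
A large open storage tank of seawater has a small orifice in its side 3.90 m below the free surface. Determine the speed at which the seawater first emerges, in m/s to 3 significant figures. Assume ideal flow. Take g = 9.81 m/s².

v ≈ 8.75 m/s

With the surface at rest and both surface and jet at atmospheric pressure, Bernoulli gives ρg h = ½ρv², so v = √(2gh) = √(2·9.81·3.90) = 8.75 m/s.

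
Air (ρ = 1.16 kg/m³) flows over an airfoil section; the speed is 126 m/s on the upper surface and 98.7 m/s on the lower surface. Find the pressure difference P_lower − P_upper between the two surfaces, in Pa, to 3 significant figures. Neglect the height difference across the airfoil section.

3560 Pa

With negligible Δh, P + ½ρv² is constant, so P_low − P_up = ½ρ(v_up² − v_low²).
ΔP = ½·1.16·(126² − 98.7²) = 3560 Pa.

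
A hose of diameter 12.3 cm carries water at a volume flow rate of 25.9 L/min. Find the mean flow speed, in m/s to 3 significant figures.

Q = 25.9 L/min = 0.000432 m³/s.
v = Q/A = 0.000432 / 0.0119 = 0.0363 m/s.

0.0363 m/s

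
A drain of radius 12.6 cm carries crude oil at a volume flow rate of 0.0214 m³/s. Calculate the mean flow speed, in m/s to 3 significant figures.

v = 0.429 m/s

Q = 0.0214 m³/s = 0.0214 m³/s.
v = Q/A = 0.0214 / 0.0499 = 0.429 m/s.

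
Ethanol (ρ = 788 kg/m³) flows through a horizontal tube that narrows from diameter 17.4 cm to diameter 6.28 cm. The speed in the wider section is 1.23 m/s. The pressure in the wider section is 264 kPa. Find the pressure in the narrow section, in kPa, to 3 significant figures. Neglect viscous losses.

By continuity, v₂ = v₁·A₁/A₂ = 1.23·(238/31.0) = 9.44 m/s.
Along the horizontal streamline, P + ½ρv² is constant.
P₂ = P₁ − ½ρ(v₂² − v₁²) = 264000 − ½·788·(9.44² − 1.23²) = 264000 − 34500 = 229000 Pa.

P₂ ≈ 229 kPa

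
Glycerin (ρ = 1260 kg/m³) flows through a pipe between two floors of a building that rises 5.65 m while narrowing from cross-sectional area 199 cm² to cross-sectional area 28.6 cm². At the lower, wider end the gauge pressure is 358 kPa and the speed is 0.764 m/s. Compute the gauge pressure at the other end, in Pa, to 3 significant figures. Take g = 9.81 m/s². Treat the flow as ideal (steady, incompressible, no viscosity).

Continuity gives A₁v₁ = A₂v₂, so v₂ = (199 cm²)/(28.6 cm²) × 0.764 m/s = 5.32 m/s.
Energy conservation along the streamline gives P₂ = P₁ − ½ρ(v₂² − v₁²) − ρg(h₂ − h₁).
P₂ = 358000 + ½·1260·(0.764² − 5.32²) − 1260·9.81·(+5.65) = 358000 + (-17400) − (69800) = 271000 Pa.

P₂ = 271000 Pa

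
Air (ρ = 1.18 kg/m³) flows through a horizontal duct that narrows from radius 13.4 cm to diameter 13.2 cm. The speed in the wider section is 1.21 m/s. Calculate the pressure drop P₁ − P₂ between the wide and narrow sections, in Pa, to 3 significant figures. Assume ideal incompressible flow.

By continuity, v₂ = v₁·A₁/A₂ = 1.21·(564/137) = 4.99 m/s.
With no height change, Bernoulli's equation is P₁ + ½ρv₁² = P₂ + ½ρv₂².
P₁ − P₂ = ½·1.18·(4.99² − 1.21²) = ½·1.18·23.4 = 13.8 Pa.

ΔP ≈ 13.8 Pa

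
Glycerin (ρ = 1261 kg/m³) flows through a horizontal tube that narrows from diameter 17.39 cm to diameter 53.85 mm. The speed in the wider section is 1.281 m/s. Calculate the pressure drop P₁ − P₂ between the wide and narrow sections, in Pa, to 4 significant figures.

111500 Pa

Mass conservation (A₁v₁ = A₂v₂) gives v₂ = 1.281 × 237.5/22.78 = 13.36 m/s.
With no height change, Bernoulli's equation is P₁ + ½ρv₁² = P₂ + ½ρv₂².
P₁ − P₂ = ½·1261·(13.36² − 1.281²) = ½·1261·176.8 = 111500 Pa.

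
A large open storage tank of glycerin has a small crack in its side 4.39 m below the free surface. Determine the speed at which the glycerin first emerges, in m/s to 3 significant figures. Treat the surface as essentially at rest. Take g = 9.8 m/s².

v ≈ 9.28 m/s

The surface is effectively still and both ends are open, so ½v² = gh and v = √(2·9.8·4.39) = 9.28 m/s.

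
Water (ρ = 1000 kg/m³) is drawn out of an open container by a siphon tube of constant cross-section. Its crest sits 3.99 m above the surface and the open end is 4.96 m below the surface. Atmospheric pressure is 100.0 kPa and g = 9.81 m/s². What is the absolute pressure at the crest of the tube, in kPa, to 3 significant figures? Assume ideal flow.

Bernoulli surface→outlet gives ½v² = g·h_out, so v = √(2·9.81·4.96) = 9.86 m/s.
The bore is uniform, so the speed at the crest is the same v. Bernoulli surface→crest: P_atm = P_top + ½ρv² + ρg·h_top.
P_top = 100000 − ½·1000·9.86² − 1000·9.81·3.99 = 12200 Pa.

12.2 kPa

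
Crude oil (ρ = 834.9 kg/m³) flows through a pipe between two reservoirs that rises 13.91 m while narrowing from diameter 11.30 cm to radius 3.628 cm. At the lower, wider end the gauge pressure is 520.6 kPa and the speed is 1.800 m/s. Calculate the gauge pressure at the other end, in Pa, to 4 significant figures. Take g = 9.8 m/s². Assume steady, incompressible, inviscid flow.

Mass conservation (A₁v₁ = A₂v₂) gives v₂ = 1.800 × 100.3/41.35 = 4.366 m/s.
Applying Bernoulli between the two ends and solving for P₂: P₂ = P₁ + ½ρ(v₁² − v₂²) − ρgΔh.
P₂ = 520600 + ½·834.9·(1.800² − 4.366²) − 834.9·9.8·(+13.91) = 520600 + (-6603) − (113800) = 400200 Pa.

P₂ ≈ 400200 Pa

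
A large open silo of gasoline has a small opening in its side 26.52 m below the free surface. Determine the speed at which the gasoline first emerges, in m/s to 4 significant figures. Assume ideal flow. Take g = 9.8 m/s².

v = 22.80 m/s

Bernoulli from surface to hole (P equal, v_surface ≈ 0): v = √(2gh) = √(2×9.8×26.52) = 22.80 m/s.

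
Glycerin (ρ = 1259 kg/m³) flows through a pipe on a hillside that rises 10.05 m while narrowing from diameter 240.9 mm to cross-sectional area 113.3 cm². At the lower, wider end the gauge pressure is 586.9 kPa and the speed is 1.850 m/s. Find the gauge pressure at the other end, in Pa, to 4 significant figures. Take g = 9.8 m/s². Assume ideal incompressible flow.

Mass conservation (A₁v₁ = A₂v₂) gives v₂ = 1.850 × 455.8/113.3 = 7.442 m/s.
Bernoulli: P₁ + ½ρv₁² + ρg h₁ = P₂ + ½ρv₂² + ρg h₂, so P₂ = P₁ + ½ρ(v₁² − v₂²) − ρg(h₂ − h₁).
P₂ = 586900 + ½·1259·(1.850² − 7.442²) − 1259·9.8·(+10.05) = 586900 + (-32710) − (124000) = 430200 Pa.

P₂ = 430200 Pa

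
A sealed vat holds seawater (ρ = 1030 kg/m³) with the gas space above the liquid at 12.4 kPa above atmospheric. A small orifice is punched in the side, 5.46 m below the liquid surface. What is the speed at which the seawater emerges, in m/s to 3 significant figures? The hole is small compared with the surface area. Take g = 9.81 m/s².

Take point 1 at the surface (v₁ ≈ 0) and point 2 at the hole (at atmospheric pressure). Bernoulli: P₁ + ρg h = P_atm + ½ρv₂².
With P₁ − P_atm = 12400 Pa, v₂ = √(2gh + 2ΔP/ρ) = √(2·9.81·5.46 + 2·12400/1030) = 11.5 m/s.

v ≈ 11.5 m/s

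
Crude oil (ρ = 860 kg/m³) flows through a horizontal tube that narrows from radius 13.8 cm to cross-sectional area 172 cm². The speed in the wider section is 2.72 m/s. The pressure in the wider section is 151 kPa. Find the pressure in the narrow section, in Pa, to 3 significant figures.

By continuity, v₂ = v₁·A₁/A₂ = 2.72·(598/172) = 9.46 m/s.
Bernoulli (h₁ = h₂): P₁ − P₂ = ½ρ(v₂² − v₁²).
P₂ = P₁ − ½ρ(v₂² − v₁²) = 151000 − ½·860·(9.46² − 2.72²) = 151000 − 35300 = 116000 Pa.

P₂ = 116000 Pa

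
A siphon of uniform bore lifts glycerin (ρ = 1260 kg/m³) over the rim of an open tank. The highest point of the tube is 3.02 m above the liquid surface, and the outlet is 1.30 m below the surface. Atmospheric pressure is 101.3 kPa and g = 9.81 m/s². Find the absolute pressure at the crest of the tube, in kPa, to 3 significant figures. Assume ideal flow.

The outlet speed comes from Torricelli: v = √(2g·1.30) = 5.05 m/s.
The bore is uniform, so the speed at the crest is the same v. Bernoulli surface→crest: P_atm = P_top + ½ρv² + ρg·h_top.
P_top = 101300 − ½·1260·5.05² − 1260·9.81·3.02 = 47900 Pa.

P_top ≈ 47.9 kPa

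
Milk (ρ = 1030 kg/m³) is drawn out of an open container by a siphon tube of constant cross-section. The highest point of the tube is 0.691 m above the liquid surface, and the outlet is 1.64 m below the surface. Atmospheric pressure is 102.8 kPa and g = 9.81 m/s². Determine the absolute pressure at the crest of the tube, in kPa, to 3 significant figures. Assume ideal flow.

79.2 kPa

Bernoulli surface→outlet gives ½v² = g·h_out, so v = √(2·9.81·1.64) = 5.67 m/s.
The bore is uniform, so the speed at the crest is the same v. Bernoulli surface→crest: P_atm = P_top + ½ρv² + ρg·h_top.
P_top = 102800 − ½·1030·5.67² − 1030·9.81·0.691 = 79200 Pa.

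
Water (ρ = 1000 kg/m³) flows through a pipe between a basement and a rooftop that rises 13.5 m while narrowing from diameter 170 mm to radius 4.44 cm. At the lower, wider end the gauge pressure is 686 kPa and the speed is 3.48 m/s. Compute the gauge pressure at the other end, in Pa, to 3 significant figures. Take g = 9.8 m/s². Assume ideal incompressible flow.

The volume flow rate is constant, so v₂ = (A₁/A₂)v₁ = (227/61.9)·3.48 = 12.8 m/s.
Applying Bernoulli between the two ends and solving for P₂: P₂ = P₁ + ½ρ(v₁² − v₂²) − ρgΔh.
P₂ = 686000 + ½·1000·(3.48² − 12.8²) − 1000·9.8·(+13.5) = 686000 + (-75300) − (132000) = 478000 Pa.

P₂ = 478000 Pa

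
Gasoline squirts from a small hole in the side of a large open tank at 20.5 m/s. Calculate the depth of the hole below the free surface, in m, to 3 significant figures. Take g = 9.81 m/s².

h ≈ 21.4 m

Inverting v = √(2gh) gives h = v² / 2g.
h = 20.5²/(2·9.81) = 420/19.62 = 21.4 m.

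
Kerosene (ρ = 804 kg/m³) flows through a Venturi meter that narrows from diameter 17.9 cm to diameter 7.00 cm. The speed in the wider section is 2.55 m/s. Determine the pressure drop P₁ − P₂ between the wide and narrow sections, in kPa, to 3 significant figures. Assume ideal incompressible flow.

By continuity, v₂ = v₁·A₁/A₂ = 2.55·(252/38.5) = 16.7 m/s.
With no height change, Bernoulli's equation is P₁ + ½ρv₁² = P₂ + ½ρv₂².
P₁ − P₂ = ½·804·(16.7² − 2.55²) = ½·804·272 = 109000 Pa.

ΔP ≈ 109 kPa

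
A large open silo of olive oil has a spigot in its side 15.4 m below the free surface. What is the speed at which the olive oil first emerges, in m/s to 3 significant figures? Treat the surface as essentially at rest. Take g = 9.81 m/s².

Bernoulli from surface to hole (P equal, v_surface ≈ 0): v = √(2gh) = √(2×9.81×15.4) = 17.4 m/s.

v = 17.4 m/s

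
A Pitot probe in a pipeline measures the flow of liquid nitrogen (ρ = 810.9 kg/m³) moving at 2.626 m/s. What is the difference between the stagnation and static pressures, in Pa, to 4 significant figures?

ΔP ≈ 2796 Pa

Bernoulli between the free stream and the stagnation point: ½ρv² = P_stag − P_static.
ΔP = ½·810.9·2.626² = 2796 Pa.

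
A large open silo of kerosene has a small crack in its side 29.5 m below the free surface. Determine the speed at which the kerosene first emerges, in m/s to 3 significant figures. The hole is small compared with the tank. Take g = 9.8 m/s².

v = 24.0 m/s

The surface is effectively still and both ends are open, so ½v² = gh and v = √(2·9.8·29.5) = 24.0 m/s.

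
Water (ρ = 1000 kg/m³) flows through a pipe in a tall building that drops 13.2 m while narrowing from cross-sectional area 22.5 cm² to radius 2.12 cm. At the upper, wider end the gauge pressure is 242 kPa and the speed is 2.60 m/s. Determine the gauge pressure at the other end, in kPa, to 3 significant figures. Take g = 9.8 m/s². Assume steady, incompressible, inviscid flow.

The volume flow rate is constant, so v₂ = (A₁/A₂)v₁ = (22.5/14.1)·2.60 = 4.14 m/s.
Bernoulli: P₁ + ½ρv₁² + ρg h₁ = P₂ + ½ρv₂² + ρg h₂, so P₂ = P₁ + ½ρ(v₁² − v₂²) − ρg(h₂ − h₁).
P₂ = 242000 + ½·1000·(2.60² − 4.14²) − 1000·9.8·(−13.2) = 242000 + (-5200) − (-129000) = 366000 Pa.

P₂ ≈ 366 kPa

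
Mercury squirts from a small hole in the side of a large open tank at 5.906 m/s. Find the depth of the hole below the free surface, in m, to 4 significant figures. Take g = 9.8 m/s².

Torricelli: v = √(2gh), so h = v²/(2g).
h = 5.906²/(2·9.8) = 34.88/19.60 = 1.780 m.

h ≈ 1.780 m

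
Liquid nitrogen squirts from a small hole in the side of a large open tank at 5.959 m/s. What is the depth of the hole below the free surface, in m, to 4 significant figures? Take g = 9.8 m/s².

1.812 m

For a small hole in a large open tank, ½v² = gh, giving h = v²/(2g).
h = 5.959²/(2·9.8) = 35.51/19.60 = 1.812 m.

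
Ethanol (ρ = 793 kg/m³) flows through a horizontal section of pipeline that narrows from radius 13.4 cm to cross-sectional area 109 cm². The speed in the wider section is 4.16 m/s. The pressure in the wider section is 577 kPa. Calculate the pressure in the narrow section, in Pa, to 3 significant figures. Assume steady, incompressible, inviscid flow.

By continuity, v₂ = v₁·A₁/A₂ = 4.16·(564/109) = 21.5 m/s.
With no height change, Bernoulli's equation is P₁ + ½ρv₁² = P₂ + ½ρv₂².
P₂ = P₁ − ½ρ(v₂² − v₁²) = 577000 − ½·793·(21.5² − 4.16²) = 577000 − 177000 = 400000 Pa.

400000 Pa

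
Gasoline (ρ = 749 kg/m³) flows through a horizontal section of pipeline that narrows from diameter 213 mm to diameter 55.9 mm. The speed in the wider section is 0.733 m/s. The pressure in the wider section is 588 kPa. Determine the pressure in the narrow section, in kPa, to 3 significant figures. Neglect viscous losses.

P₂ ≈ 546 kPa

Continuity gives A₁v₁ = A₂v₂, so v₂ = (356 cm²)/(24.5 cm²) × 0.733 m/s = 10.6 m/s.
With no height change, Bernoulli's equation is P₁ + ½ρv₁² = P₂ + ½ρv₂².
P₂ = P₁ − ½ρ(v₂² − v₁²) = 588000 − ½·749·(10.6² − 0.733²) = 588000 − 42200 = 546000 Pa.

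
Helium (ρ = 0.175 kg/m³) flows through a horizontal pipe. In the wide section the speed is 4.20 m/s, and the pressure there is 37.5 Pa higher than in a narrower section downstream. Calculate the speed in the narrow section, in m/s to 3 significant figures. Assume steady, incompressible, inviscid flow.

v₂ = 21.1 m/s

With h₁ = h₂, rearranging Bernoulli gives v₂ = √(v₁² + 2ΔP/ρ).
v₂ = √(4.20² + 2·37.5/0.175) = √(17.6 + 429) = 21.1 m/s.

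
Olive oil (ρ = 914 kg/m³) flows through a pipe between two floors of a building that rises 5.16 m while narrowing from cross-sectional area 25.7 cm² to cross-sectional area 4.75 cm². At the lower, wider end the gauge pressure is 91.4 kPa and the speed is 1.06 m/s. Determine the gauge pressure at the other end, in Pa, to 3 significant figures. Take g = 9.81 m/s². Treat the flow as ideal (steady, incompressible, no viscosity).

30600 Pa

The volume flow rate is constant, so v₂ = (A₁/A₂)v₁ = (25.7/4.75)·1.06 = 5.74 m/s.
Applying Bernoulli between the two ends and solving for P₂: P₂ = P₁ + ½ρ(v₁² − v₂²) − ρgΔh.
P₂ = 91400 + ½·914·(1.06² − 5.74²) − 914·9.81·(+5.16) = 91400 + (-14500) − (46300) = 30600 Pa.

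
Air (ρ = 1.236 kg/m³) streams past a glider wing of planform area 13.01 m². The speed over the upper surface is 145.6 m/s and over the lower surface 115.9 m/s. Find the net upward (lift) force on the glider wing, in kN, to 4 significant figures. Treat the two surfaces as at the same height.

62.44 kN

With equal heights on the two surfaces, Bernoulli gives P_lower − P_upper = ½ρ(v_upper² − v_lower²).
ΔP = ½·1.236·(145.6² − 115.9²) = 4800 Pa.
Lift = ΔP · A = 4800 × 13.01 = 62440 N.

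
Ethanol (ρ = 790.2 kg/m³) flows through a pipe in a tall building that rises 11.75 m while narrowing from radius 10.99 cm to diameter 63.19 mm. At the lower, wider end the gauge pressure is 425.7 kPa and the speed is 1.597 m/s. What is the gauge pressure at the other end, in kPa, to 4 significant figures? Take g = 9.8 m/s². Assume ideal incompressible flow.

188.2 kPa

The volume flow rate is constant, so v₂ = (A₁/A₂)v₁ = (379.4/31.36)·1.597 = 19.32 m/s.
Applying Bernoulli between the two ends and solving for P₂: P₂ = P₁ + ½ρ(v₁² − v₂²) − ρgΔh.
P₂ = 425700 + ½·790.2·(1.597² − 19.32²) − 790.2·9.8·(+11.75) = 425700 + (-146500) − (90990) = 188200 Pa.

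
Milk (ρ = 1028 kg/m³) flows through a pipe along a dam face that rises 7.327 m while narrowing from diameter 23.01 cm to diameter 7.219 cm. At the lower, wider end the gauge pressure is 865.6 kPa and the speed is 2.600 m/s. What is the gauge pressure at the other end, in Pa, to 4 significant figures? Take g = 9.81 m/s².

By continuity, v₂ = v₁·A₁/A₂ = 2.600·(415.8/40.93) = 26.42 m/s.
Bernoulli: P₁ + ½ρv₁² + ρg h₁ = P₂ + ½ρv₂² + ρg h₂, so P₂ = P₁ + ½ρ(v₁² − v₂²) − ρg(h₂ − h₁).
P₂ = 865600 + ½·1028·(2.600² − 26.42²) − 1028·9.81·(+7.327) = 865600 + (-355200) − (73890) = 436500 Pa.

P₂ ≈ 436500 Pa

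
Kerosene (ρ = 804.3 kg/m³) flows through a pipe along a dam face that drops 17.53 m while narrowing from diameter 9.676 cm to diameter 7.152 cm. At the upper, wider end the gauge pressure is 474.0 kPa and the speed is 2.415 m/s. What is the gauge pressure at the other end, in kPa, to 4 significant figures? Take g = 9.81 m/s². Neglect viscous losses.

606.8 kPa

By continuity, v₂ = v₁·A₁/A₂ = 2.415·(73.53/40.17) = 4.420 m/s.
Bernoulli: P₁ + ½ρv₁² + ρg h₁ = P₂ + ½ρv₂² + ρg h₂, so P₂ = P₁ + ½ρ(v₁² − v₂²) − ρg(h₂ − h₁).
P₂ = 474000 + ½·804.3·(2.415² − 4.420²) − 804.3·9.81·(−17.53) = 474000 + (-5512) − (-138300) = 606800 Pa.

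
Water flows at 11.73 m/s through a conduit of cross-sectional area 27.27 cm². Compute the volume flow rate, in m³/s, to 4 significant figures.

Q = A·v = 0.002727 m² × 11.73 m/s = 0.03199 m³/s.

Q ≈ 0.03199 m³/s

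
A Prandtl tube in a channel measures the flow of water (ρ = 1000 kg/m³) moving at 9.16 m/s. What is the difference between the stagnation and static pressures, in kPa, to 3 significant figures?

The dynamic pressure equals the rise in static pressure at the stagnation point: ΔP = ½ρv².
ΔP = ½·1000·9.16² = 42000 Pa.

ΔP = 42.0 kPa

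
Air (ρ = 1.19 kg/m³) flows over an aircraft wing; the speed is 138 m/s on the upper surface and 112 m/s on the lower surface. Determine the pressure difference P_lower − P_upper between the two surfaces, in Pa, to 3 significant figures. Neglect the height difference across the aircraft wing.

ΔP = 3870 Pa

With negligible Δh, P + ½ρv² is constant, so P_low − P_up = ½ρ(v_up² − v_low²).
ΔP = ½·1.19·(138² − 112²) = 3870 Pa.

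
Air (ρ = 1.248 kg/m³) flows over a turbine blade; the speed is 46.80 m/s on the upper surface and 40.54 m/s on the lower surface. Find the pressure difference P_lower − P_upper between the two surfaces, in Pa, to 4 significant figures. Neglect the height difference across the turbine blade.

ΔP = 341.2 Pa

The pressure is lower where the speed is higher: ΔP = ½ρ(v_up² − v_low²).
ΔP = ½·1.248·(46.80² − 40.54²) = 341.2 Pa.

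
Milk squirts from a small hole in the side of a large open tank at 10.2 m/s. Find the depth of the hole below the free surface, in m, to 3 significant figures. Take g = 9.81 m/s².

5.30 m

Torricelli: v = √(2gh), so h = v²/(2g).
h = 10.2²/(2·9.81) = 104/19.62 = 5.30 m.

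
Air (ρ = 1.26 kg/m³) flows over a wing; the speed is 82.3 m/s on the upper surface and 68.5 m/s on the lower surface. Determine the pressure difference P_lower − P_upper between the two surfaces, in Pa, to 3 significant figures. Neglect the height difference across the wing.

Bernoulli (same height): P_lower − P_upper = ½ρ(v_upper² − v_lower²).
ΔP = ½·1.26·(82.3² − 68.5²) = 1310 Pa.

1310 Pa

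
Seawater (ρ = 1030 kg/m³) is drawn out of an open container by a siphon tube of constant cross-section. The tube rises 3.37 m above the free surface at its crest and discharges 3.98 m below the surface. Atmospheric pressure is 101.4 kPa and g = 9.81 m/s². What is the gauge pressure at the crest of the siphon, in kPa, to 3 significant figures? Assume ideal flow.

P_gauge ≈ -74.3 kPa

Bernoulli surface→outlet gives ½v² = g·h_out, so v = √(2·9.81·3.98) = 8.84 m/s.
With constant cross-section the crest speed equals v; applying Bernoulli from the surface up to the crest, P_top = P_atm − ½ρv² − ρg·h_top.
P_top = 101400 − ½·1030·8.84² − 1030·9.81·3.37 = 27100 Pa. So P_gauge = P_top − P_atm = -74300 Pa.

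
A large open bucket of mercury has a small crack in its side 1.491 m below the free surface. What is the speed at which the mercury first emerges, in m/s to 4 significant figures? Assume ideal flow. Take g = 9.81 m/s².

With the surface at rest and both surface and jet at atmospheric pressure, Bernoulli gives ρg h = ½ρv², so v = √(2gh) = √(2·9.81·1.491) = 5.409 m/s.

v = 5.409 m/s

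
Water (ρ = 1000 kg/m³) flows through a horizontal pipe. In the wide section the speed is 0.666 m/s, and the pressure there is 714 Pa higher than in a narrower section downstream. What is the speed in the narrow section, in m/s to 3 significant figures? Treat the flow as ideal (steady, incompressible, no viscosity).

v₂ = 1.37 m/s

Horizontal Bernoulli: P₁ + ½ρv₁² = P₂ + ½ρv₂², so v₂² = v₁² + 2(P₁ − P₂)/ρ.
v₂ = √(0.666² + 2·714/1000) = √(0.444 + 1.43) = 1.37 m/s.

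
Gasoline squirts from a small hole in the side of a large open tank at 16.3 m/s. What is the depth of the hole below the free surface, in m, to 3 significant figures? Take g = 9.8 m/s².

h ≈ 13.6 m

For a small hole in a large open tank, ½v² = gh, giving h = v²/(2g).
h = 16.3²/(2·9.8) = 266/19.60 = 13.6 m.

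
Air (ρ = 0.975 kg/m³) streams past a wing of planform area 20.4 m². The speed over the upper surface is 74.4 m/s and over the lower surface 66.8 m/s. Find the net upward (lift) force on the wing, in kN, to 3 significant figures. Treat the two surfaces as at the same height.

F ≈ 10.7 kN

The faster flow above has the lower pressure; Bernoulli (same height) gives ΔP = ½ρ(v_up² − v_low²).
ΔP = ½·0.975·(74.4² − 66.8²) = 523 Pa.
Lift = ΔP · A = 523 × 20.4 = 10700 N.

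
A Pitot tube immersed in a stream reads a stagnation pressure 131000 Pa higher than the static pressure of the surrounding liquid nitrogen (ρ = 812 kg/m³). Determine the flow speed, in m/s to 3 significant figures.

At the stagnation point the flow is brought to rest, so Bernoulli gives P_stag − P_static = ½ρv².
v = √(2ΔP/ρ) = √(2·131000/812) = 18.0 m/s.

v ≈ 18.0 m/s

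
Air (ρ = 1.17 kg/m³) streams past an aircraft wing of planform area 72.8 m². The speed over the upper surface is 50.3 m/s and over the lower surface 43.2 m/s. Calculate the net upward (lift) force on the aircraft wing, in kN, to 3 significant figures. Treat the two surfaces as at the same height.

F = 28.3 kN

The faster flow above has the lower pressure; Bernoulli (same height) gives ΔP = ½ρ(v_up² − v_low²).
ΔP = ½·1.17·(50.3² − 43.2²) = 388 Pa.
Lift = ΔP · A = 388 × 72.8 = 28300 N.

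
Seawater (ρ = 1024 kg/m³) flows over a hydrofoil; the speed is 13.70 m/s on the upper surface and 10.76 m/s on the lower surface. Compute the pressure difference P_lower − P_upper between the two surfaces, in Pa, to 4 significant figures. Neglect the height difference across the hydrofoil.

Bernoulli (same height): P_lower − P_upper = ½ρ(v_upper² − v_lower²).
ΔP = ½·1024·(13.70² − 10.76²) = 36820 Pa.

ΔP = 36820 Pa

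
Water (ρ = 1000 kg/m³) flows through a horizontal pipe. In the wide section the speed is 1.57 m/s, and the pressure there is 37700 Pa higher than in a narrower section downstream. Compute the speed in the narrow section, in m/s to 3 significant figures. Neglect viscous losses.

Horizontal Bernoulli: P₁ + ½ρv₁² = P₂ + ½ρv₂², so v₂² = v₁² + 2(P₁ − P₂)/ρ.
v₂ = √(1.57² + 2·37700/1000) = √(2.46 + 75.4) = 8.82 m/s.

v₂ ≈ 8.82 m/s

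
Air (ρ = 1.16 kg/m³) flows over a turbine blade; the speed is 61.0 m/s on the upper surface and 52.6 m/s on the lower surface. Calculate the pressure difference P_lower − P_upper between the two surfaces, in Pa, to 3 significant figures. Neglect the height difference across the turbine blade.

Bernoulli (same height): P_lower − P_upper = ½ρ(v_upper² − v_lower²).
ΔP = ½·1.16·(61.0² − 52.6²) = 553 Pa.

ΔP ≈ 553 Pa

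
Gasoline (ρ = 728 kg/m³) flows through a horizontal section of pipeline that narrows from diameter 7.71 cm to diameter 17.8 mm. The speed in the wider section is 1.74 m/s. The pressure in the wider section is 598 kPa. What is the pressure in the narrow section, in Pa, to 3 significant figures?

P₂ ≈ 211000 Pa

By continuity, v₂ = v₁·A₁/A₂ = 1.74·(46.7/2.49) = 32.6 m/s.
The pipe is horizontal, so Bernoulli reduces to P₁ + ½ρv₁² = P₂ + ½ρv₂².
P₂ = P₁ − ½ρ(v₂² − v₁²) = 598000 − ½·728·(32.6² − 1.74²) = 598000 − 387000 = 211000 Pa.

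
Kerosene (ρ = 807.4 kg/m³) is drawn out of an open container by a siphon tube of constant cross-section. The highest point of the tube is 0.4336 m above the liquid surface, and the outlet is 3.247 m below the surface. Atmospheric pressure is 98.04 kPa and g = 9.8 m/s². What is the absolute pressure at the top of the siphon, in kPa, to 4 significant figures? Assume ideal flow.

The outlet speed comes from Torricelli: v = √(2g·3.247) = 7.978 m/s.
With constant cross-section the crest speed equals v; applying Bernoulli from the surface up to the crest, P_top = P_atm − ½ρv² − ρg·h_top.
P_top = 98040 − ½·807.4·7.978² − 807.4·9.8·0.4336 = 68920 Pa.

P_top ≈ 68.92 kPa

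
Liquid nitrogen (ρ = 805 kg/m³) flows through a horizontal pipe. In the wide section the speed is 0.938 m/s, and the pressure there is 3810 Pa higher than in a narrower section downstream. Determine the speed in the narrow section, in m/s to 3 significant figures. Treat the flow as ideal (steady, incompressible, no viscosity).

v₂ ≈ 3.22 m/s

Horizontal Bernoulli: P₁ + ½ρv₁² = P₂ + ½ρv₂², so v₂² = v₁² + 2(P₁ − P₂)/ρ.
v₂ = √(0.938² + 2·3810/805) = √(0.880 + 9.47) = 3.22 m/s.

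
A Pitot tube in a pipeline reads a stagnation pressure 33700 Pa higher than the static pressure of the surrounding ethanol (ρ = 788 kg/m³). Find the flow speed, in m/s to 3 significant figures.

Bernoulli between the free stream and the stagnation point: ½ρv² = P_stag − P_static.
v = √(2ΔP/ρ) = √(2·33700/788) = 9.25 m/s.

v ≈ 9.25 m/s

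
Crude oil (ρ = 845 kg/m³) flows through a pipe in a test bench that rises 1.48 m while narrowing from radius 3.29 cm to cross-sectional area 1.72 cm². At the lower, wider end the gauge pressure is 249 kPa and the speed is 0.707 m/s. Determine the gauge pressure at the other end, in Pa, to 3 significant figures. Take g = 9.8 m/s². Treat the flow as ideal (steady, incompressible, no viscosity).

P₂ ≈ 154000 Pa

Mass conservation (A₁v₁ = A₂v₂) gives v₂ = 0.707 × 34.0/1.72 = 14.0 m/s.
Bernoulli: P₁ + ½ρv₁² + ρg h₁ = P₂ + ½ρv₂² + ρg h₂, so P₂ = P₁ + ½ρ(v₁² − v₂²) − ρg(h₂ − h₁).
P₂ = 249000 + ½·845·(0.707² − 14.0²) − 845·9.8·(+1.48) = 249000 + (-82300) − (12300) = 154000 Pa.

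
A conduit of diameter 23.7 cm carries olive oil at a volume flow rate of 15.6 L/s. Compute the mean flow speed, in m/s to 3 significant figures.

v = 0.354 m/s

Q = 15.6 L/s = 0.0156 m³/s.
v = Q/A = 0.0156 / 0.0441 = 0.354 m/s.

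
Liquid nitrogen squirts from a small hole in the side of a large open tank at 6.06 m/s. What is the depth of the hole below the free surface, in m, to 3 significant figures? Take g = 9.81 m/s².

For a small hole in a large open tank, ½v² = gh, giving h = v²/(2g).
h = 6.06²/(2·9.81) = 36.7/19.62 = 1.87 m.

1.87 m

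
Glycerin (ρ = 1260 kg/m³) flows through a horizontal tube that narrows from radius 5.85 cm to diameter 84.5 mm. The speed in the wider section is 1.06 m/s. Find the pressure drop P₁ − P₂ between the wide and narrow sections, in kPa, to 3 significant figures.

By continuity, v₂ = v₁·A₁/A₂ = 1.06·(108/56.1) = 2.03 m/s.
With no height change, Bernoulli's equation is P₁ + ½ρv₁² = P₂ + ½ρv₂².
P₁ − P₂ = ½·1260·(2.03² − 1.06²) = ½·1260·3.01 = 1890 Pa.

ΔP = 1.89 kPa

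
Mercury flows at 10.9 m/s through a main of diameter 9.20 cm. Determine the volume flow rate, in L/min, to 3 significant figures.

Q = A·v = 0.00665 m² × 10.9 m/s = 0.0725 m³/s.
Converting: 0.0725 m³/s × 60000 = 4350 L/min.

Q = 4350 L/min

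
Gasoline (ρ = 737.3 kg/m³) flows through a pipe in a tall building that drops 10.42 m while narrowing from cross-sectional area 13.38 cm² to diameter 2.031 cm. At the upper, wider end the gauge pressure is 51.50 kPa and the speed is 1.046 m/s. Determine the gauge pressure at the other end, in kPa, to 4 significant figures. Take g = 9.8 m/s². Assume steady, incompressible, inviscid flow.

P₂ = 120.3 kPa

Continuity gives A₁v₁ = A₂v₂, so v₂ = (13.38 cm²)/(3.240 cm²) × 1.046 m/s = 4.320 m/s.
Bernoulli: P₁ + ½ρv₁² + ρg h₁ = P₂ + ½ρv₂² + ρg h₂, so P₂ = P₁ + ½ρ(v₁² − v₂²) − ρg(h₂ − h₁).
P₂ = 51500 + ½·737.3·(1.046² − 4.320²) − 737.3·9.8·(−10.42) = 51500 + (-6476) − (-75290) = 120300 Pa.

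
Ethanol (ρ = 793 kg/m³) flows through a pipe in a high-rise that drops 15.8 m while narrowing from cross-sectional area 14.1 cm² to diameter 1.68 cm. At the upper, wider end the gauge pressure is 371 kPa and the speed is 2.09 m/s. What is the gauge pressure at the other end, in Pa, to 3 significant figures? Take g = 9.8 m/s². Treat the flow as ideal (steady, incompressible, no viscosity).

Continuity gives A₁v₁ = A₂v₂, so v₂ = (14.1 cm²)/(2.22 cm²) × 2.09 m/s = 13.3 m/s.
Bernoulli: P₁ + ½ρv₁² + ρg h₁ = P₂ + ½ρv₂² + ρg h₂, so P₂ = P₁ + ½ρ(v₁² − v₂²) − ρg(h₂ − h₁).
P₂ = 371000 + ½·793·(2.09² − 13.3²) − 793·9.8·(−15.8) = 371000 + (-68300) − (-123000) = 425000 Pa.

P₂ = 425000 Pa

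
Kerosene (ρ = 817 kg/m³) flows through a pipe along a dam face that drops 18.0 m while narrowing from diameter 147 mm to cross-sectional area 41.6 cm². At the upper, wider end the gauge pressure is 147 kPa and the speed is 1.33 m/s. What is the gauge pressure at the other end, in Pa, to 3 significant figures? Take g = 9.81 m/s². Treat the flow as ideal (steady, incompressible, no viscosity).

P₂ ≈ 280000 Pa

The volume flow rate is constant, so v₂ = (A₁/A₂)v₁ = (170/41.6)·1.33 = 5.43 m/s.
Applying Bernoulli between the two ends and solving for P₂: P₂ = P₁ + ½ρ(v₁² − v₂²) − ρgΔh.
P₂ = 147000 + ½·817·(1.33² − 5.43²) − 817·9.81·(−18.0) = 147000 + (-11300) − (-144000) = 280000 Pa.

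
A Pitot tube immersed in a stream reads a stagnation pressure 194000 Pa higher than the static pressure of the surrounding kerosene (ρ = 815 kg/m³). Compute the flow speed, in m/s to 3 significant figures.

The dynamic pressure equals the rise in static pressure at the stagnation point: ΔP = ½ρv².
v = √(2ΔP/ρ) = √(2·194000/815) = 21.8 m/s.

v ≈ 21.8 m/s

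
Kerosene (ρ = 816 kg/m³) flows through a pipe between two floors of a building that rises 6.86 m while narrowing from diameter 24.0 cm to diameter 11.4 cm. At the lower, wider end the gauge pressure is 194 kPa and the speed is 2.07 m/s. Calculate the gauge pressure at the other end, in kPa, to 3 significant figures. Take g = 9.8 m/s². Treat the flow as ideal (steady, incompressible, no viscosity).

By continuity, v₂ = v₁·A₁/A₂ = 2.07·(452/102) = 9.17 m/s.
Energy conservation along the streamline gives P₂ = P₁ − ½ρ(v₂² − v₁²) − ρg(h₂ − h₁).
P₂ = 194000 + ½·816·(2.07² − 9.17²) − 816·9.8·(+6.86) = 194000 + (-32600) − (54900) = 107000 Pa.

P₂ ≈ 107 kPa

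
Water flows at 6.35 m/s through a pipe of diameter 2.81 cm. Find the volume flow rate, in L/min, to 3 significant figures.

Q = 236 L/min

Q = A·v = 0.000620 m² × 6.35 m/s = 0.00394 m³/s.
Converting: 0.00394 m³/s × 60000 = 236 L/min.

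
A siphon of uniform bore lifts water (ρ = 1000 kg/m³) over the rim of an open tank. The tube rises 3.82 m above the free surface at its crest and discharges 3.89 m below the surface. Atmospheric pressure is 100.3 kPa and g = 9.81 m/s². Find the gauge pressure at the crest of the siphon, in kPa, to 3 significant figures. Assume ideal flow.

P_gauge = -75.6 kPa

The outlet speed comes from Torricelli: v = √(2g·3.89) = 8.74 m/s.
The bore is uniform, so the speed at the crest is the same v. Bernoulli surface→crest: P_atm = P_top + ½ρv² + ρg·h_top.
P_top = 100300 − ½·1000·8.74² − 1000·9.81·3.82 = 24700 Pa. So P_gauge = P_top − P_atm = -75600 Pa.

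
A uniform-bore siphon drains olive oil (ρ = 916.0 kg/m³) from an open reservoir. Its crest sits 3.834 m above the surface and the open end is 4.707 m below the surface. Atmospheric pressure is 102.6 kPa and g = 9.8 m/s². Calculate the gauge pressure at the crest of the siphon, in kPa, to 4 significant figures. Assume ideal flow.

From the surface to the outlet (both open to atmosphere, surface at rest): v = √(2g·h_out) = √(2·9.8·4.707) = 9.605 m/s.
Continuity keeps v the same throughout the tube; from surface to crest, P_atm + 0 = P_top + ½ρv² + ρg·h_top.
P_top = 102600 − ½·916.0·9.605² − 916.0·9.8·3.834 = 25930 Pa. So P_gauge = P_top − P_atm = -76670 Pa.

-76.67 kPa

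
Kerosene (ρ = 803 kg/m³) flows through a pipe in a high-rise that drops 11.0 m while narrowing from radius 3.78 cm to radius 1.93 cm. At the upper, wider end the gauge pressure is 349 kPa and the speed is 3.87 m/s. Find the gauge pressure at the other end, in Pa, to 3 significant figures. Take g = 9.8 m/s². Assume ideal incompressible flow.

353000 Pa

The volume flow rate is constant, so v₂ = (A₁/A₂)v₁ = (44.9/11.7)·3.87 = 14.8 m/s.
Bernoulli: P₁ + ½ρv₁² + ρg h₁ = P₂ + ½ρv₂² + ρg h₂, so P₂ = P₁ + ½ρ(v₁² − v₂²) − ρg(h₂ − h₁).
P₂ = 349000 + ½·803·(3.87² − 14.8²) − 803·9.8·(−11.0) = 349000 + (-82500) − (-86600) = 353000 Pa.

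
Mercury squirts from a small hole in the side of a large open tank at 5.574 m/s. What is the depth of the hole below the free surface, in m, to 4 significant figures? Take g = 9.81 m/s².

Inverting v = √(2gh) gives h = v² / 2g.
h = 5.574²/(2·9.81) = 31.07/19.62 = 1.584 m.

1.584 m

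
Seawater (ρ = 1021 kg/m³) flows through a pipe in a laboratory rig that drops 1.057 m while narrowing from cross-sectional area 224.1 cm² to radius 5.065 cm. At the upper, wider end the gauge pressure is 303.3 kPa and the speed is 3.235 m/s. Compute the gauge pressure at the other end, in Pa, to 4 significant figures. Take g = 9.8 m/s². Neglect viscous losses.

The volume flow rate is constant, so v₂ = (A₁/A₂)v₁ = (224.1/80.60)·3.235 = 8.995 m/s.
Applying Bernoulli between the two ends and solving for P₂: P₂ = P₁ + ½ρ(v₁² − v₂²) − ρgΔh.
P₂ = 303300 + ½·1021·(3.235² − 8.995²) − 1021·9.8·(−1.057) = 303300 + (-35960) − (-10580) = 277900 Pa.

P₂ ≈ 277900 Pa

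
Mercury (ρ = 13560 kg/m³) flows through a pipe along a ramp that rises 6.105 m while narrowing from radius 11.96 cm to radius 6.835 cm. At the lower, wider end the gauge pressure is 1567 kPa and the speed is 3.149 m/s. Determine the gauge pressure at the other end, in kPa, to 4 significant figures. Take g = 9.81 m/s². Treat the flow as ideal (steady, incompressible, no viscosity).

P₂ = 191.8 kPa

The volume flow rate is constant, so v₂ = (A₁/A₂)v₁ = (449.4/146.8)·3.149 = 9.642 m/s.
Bernoulli: P₁ + ½ρv₁² + ρg h₁ = P₂ + ½ρv₂² + ρg h₂, so P₂ = P₁ + ½ρ(v₁² − v₂²) − ρg(h₂ − h₁).
P₂ = 1567000 + ½·13560·(3.149² − 9.642²) − 13560·9.81·(+6.105) = 1567000 + (-563100) − (812100) = 191800 Pa.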